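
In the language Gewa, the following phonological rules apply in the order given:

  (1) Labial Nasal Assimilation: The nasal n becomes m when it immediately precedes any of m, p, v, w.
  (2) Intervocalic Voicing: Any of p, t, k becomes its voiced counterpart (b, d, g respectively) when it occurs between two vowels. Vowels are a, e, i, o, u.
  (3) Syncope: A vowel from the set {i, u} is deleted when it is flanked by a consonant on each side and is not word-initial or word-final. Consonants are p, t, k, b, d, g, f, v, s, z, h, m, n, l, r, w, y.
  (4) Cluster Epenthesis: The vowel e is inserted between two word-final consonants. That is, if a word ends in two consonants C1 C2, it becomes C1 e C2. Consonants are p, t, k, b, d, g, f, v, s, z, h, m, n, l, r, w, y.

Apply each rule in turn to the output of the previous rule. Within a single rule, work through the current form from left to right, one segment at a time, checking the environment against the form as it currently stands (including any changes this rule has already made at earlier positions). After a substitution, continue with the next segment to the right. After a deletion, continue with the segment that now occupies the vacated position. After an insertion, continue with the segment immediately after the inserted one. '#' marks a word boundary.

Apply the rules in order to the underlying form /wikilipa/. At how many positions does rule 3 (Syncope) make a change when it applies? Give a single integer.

3

(1) Labial Nasal Assimilation: no change — [wikilipa]
(2) Intervocalic Voicing: [wikilipa] → [wigiliba]
(3) Syncope: [wigiliba] → [wglba]
(4) Cluster Epenthesis: no change — [wglba]
Rule 3 changed 3 position(s).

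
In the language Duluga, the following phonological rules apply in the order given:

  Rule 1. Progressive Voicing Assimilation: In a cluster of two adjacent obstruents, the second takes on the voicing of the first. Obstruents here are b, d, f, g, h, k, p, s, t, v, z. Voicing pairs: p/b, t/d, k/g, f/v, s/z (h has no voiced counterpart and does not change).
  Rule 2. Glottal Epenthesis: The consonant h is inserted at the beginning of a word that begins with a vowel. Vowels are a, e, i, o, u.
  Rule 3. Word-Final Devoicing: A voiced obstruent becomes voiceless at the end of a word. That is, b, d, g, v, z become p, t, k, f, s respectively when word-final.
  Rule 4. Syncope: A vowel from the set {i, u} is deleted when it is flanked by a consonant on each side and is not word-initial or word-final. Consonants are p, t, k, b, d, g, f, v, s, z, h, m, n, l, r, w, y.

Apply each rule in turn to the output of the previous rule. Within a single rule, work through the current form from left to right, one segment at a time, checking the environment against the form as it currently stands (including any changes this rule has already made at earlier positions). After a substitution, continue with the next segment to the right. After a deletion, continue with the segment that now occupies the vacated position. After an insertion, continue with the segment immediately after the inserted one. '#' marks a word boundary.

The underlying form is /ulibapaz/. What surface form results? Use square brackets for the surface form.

Rule 1 Progressive Voicing Assimilation: no change — [ulibapaz]
Rule 2 Glottal Epenthesis: [ulibapaz] → [hulibapaz]
Rule 3 Word-Final Devoicing: [hulibapaz] → [hulibapas]
Rule 4 Syncope: [hulibapas] → [hlbapas]

[hlbapas]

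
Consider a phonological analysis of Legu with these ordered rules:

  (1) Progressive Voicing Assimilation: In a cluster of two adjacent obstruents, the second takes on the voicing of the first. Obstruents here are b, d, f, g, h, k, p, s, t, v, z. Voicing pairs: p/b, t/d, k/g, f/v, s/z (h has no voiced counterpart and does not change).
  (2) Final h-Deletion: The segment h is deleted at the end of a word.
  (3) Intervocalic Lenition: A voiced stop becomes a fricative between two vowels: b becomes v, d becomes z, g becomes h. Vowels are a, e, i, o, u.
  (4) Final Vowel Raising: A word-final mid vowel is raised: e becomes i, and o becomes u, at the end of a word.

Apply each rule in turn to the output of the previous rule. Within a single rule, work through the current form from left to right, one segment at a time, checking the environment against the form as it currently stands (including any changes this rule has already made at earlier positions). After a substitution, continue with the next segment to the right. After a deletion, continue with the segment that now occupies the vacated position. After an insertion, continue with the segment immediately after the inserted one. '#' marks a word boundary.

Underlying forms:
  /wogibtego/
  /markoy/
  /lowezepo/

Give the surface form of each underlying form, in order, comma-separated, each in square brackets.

[wohibdehu], [markoy], [lowezepu]

/wogibtego/:
  (1) Progressive Voicing Assimilation: [wogibtego] → [wogibdego]
  (2) Final h-Deletion: no change — [wogibdego]
  (3) Intervocalic Lenition: [wogibdego] → [wohibdeho]
  (4) Final Vowel Raising: [wohibdeho] → [wohibdehu]
/markoy/:
  (1) Progressive Voicing Assimilation: no change — [markoy]
  (2) Final h-Deletion: no change — [markoy]
  (3) Intervocalic Lenition: no change — [markoy]
  (4) Final Vowel Raising: no change — [markoy]
/lowezepo/:
  (1) Progressive Voicing Assimilation: no change — [lowezepo]
  (2) Final h-Deletion: no change — [lowezepo]
  (3) Intervocalic Lenition: no change — [lowezepo]
  (4) Final Vowel Raising: [lowezepo] → [lowezepu]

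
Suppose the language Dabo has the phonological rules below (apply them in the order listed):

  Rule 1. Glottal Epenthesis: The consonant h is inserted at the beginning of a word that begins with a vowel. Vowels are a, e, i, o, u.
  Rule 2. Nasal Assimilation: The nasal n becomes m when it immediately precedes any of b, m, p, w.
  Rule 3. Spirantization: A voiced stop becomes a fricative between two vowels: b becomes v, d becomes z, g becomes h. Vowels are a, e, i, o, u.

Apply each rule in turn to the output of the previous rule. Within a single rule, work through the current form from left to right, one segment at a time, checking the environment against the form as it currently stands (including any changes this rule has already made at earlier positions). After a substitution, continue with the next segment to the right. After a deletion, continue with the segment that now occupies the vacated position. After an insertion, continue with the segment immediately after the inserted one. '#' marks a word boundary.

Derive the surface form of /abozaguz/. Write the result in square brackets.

Rule 1 Glottal Epenthesis: [abozaguz] → [habozaguz]
Rule 2 Nasal Assimilation: no change — [habozaguz]
Rule 3 Spirantization: [habozaguz] → [havozahuz]

[havozahuz]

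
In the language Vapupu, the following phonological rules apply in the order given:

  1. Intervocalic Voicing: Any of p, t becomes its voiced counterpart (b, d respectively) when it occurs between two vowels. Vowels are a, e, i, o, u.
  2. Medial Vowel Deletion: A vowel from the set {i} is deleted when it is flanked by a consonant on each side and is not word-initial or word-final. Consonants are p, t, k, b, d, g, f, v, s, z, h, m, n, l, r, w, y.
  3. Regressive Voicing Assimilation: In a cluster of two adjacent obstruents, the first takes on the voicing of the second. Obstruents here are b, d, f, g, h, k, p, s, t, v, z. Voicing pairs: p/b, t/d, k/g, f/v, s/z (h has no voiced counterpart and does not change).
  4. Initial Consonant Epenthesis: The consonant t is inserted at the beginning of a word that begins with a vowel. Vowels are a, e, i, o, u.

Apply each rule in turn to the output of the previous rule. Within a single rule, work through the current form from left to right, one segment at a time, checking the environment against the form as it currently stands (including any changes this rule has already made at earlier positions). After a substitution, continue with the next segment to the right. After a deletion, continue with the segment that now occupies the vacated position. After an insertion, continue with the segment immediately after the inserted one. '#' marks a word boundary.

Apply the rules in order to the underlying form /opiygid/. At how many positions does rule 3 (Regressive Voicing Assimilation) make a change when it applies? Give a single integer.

1 Intervocalic Voicing: [opiygid] → [obiygid]
2 Medial Vowel Deletion: [obiygid] → [obygd]
3 Regressive Voicing Assimilation: no change — [obygd]
4 Initial Consonant Epenthesis: [obygd] → [tobygd]
Rule 3 changed 0 position(s).

0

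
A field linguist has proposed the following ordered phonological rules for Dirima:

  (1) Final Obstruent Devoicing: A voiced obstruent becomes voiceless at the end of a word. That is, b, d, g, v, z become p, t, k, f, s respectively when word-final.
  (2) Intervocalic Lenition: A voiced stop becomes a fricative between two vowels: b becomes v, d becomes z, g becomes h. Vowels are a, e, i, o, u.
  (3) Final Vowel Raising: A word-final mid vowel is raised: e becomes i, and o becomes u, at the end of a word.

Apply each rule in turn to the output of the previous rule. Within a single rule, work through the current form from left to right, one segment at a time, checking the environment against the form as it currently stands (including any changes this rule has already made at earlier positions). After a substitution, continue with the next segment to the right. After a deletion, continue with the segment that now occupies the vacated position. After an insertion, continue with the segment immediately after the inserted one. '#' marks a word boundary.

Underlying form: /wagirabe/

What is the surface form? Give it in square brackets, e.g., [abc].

[wahiravi]

(1) Final Obstruent Devoicing: no change — [wagirabe]
(2) Intervocalic Lenition: [wagirabe] → [wahirave]
(3) Final Vowel Raising: [wahirave] → [wahiravi]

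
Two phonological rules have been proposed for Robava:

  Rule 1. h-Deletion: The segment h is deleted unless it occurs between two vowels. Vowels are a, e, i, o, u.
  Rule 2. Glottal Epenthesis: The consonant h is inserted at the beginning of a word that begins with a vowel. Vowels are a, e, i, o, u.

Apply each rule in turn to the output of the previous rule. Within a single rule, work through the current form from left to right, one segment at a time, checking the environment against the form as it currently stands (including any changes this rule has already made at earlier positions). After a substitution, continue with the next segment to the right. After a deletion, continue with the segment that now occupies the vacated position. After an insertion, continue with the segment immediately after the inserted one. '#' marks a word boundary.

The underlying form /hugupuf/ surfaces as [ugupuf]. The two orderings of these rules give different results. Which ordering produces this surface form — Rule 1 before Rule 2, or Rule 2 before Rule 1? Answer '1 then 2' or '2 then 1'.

Order 1 then 2:
  1 h-Deletion: [hugupuf] → [ugupuf]
  2 Glottal Epenthesis: [ugupuf] → [hugupuf]
  result: [hugupuf]
Order 2 then 1:
  2 Glottal Epenthesis: no change — [hugupuf]
  1 h-Deletion: [hugupuf] → [ugupuf]
  result: [ugupuf]

2 then 1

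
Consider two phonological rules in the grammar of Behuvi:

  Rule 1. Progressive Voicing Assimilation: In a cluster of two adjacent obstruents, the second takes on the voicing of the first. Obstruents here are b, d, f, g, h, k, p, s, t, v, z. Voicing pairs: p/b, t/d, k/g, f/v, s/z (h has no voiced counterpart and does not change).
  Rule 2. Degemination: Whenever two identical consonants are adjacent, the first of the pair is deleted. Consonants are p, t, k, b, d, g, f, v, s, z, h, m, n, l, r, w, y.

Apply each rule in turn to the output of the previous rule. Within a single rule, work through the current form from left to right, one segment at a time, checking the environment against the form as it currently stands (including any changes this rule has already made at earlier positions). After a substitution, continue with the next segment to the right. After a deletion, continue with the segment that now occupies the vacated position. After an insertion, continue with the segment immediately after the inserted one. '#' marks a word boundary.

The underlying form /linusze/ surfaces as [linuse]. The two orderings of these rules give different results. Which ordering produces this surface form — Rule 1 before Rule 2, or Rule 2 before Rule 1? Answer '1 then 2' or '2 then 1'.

1 then 2

Order 1 then 2:
  1 Progressive Voicing Assimilation: [linusze] → [linusse]
  2 Degemination: [linusse] → [linuse]
  result: [linuse]
Order 2 then 1:
  2 Degemination: no change — [linusze]
  1 Progressive Voicing Assimilation: [linusze] → [linusse]
  result: [linusse]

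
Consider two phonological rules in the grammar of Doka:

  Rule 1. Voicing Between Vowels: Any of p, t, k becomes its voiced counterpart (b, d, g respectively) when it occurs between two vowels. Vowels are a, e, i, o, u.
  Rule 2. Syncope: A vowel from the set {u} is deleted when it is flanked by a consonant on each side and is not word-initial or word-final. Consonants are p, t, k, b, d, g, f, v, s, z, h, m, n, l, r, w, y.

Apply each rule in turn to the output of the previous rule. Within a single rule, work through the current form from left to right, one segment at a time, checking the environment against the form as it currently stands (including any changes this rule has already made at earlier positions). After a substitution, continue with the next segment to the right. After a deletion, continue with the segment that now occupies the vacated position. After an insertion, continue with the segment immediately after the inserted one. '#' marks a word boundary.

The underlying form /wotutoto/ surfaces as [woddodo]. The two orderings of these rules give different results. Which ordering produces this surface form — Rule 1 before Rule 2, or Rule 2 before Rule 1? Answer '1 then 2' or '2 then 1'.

Order 1 then 2:
  1 Voicing Between Vowels: [wotutoto] → [wodudodo]
  2 Syncope: [wodudodo] → [woddodo]
  result: [woddodo]
Order 2 then 1:
  2 Syncope: [wotutoto] → [wottoto]
  1 Voicing Between Vowels: [wottoto] → [wottodo]
  result: [wottodo]

1 then 2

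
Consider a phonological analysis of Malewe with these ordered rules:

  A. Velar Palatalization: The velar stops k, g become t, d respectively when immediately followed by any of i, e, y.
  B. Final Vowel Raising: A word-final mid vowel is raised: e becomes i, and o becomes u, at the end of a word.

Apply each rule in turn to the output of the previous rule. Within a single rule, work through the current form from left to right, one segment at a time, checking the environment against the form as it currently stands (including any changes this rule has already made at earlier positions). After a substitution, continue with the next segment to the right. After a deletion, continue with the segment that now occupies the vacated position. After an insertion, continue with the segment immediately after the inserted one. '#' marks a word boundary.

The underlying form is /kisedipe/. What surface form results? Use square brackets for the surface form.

[tisedipi]

A Velar Palatalization: [kisedipe] → [tisedipe]
B Final Vowel Raising: [tisedipe] → [tisedipi]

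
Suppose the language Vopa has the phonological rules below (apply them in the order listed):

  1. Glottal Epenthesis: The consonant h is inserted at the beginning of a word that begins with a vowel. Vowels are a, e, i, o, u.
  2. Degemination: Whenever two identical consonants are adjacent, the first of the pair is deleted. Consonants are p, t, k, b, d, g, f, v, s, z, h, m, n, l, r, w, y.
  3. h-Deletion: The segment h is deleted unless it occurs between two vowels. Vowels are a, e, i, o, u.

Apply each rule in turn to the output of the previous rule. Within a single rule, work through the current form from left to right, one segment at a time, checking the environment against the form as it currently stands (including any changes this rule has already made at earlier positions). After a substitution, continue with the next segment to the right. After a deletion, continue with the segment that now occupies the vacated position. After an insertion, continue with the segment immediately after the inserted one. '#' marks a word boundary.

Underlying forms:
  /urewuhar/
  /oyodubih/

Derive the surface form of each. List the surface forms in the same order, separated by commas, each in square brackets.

[urewuhar], [oyodubi]

/urewuhar/:
  1 Glottal Epenthesis: [urewuhar] → [hurewuhar]
  2 Degemination: no change — [hurewuhar]
  3 h-Deletion: [hurewuhar] → [urewuhar]
/oyodubih/:
  1 Glottal Epenthesis: [oyodubih] → [hoyodubih]
  2 Degemination: no change — [hoyodubih]
  3 h-Deletion: [hoyodubih] → [oyodubi]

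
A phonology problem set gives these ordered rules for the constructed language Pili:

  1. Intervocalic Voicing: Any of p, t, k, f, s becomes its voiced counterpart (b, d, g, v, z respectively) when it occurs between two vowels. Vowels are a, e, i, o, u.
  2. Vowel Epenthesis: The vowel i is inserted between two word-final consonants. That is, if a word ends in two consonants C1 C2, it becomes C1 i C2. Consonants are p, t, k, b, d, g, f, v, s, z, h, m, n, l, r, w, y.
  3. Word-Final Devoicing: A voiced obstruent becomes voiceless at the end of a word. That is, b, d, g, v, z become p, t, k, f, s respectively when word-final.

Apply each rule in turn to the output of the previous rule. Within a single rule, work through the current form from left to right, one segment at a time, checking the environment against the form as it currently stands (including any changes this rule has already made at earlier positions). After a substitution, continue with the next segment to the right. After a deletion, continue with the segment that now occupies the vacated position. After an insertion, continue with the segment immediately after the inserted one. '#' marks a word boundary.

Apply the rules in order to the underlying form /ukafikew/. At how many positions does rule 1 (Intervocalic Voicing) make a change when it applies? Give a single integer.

1 Intervocalic Voicing: [ukafikew] → [ugavigew]
2 Vowel Epenthesis: no change — [ugavigew]
3 Word-Final Devoicing: no change — [ugavigew]
Rule 1 changed 3 position(s).

3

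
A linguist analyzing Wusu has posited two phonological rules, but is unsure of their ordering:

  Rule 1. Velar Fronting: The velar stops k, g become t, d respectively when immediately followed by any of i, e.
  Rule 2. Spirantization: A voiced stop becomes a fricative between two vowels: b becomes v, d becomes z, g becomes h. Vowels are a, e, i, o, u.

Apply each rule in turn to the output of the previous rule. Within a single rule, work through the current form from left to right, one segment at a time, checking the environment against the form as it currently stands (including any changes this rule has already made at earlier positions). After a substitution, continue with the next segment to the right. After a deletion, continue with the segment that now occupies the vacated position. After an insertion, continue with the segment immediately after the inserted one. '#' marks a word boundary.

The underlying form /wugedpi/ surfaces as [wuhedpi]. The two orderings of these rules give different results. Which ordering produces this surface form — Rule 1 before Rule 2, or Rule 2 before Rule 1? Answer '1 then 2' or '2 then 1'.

2 then 1

Order 1 then 2:
  1 Velar Fronting: [wugedpi] → [wudedpi]
  2 Spirantization: [wudedpi] → [wuzedpi]
  result: [wuzedpi]
Order 2 then 1:
  2 Spirantization: [wugedpi] → [wuhedpi]
  1 Velar Fronting: no change — [wuhedpi]
  result: [wuhedpi]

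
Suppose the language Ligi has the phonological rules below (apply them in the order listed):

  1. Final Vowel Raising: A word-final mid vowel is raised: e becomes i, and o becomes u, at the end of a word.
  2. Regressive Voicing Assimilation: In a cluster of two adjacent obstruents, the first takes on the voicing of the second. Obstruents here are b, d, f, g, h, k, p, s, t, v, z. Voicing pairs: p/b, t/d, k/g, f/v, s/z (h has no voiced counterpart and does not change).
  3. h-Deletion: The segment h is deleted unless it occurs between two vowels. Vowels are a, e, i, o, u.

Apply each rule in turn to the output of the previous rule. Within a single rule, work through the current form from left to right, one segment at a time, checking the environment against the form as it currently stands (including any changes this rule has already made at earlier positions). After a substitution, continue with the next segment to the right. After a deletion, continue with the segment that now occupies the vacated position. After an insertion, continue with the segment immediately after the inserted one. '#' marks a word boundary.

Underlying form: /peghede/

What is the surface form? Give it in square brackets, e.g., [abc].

1 Final Vowel Raising: [peghede] → [peghedi]
2 Regressive Voicing Assimilation: [peghedi] → [pekhedi]
3 h-Deletion: [pekhedi] → [pekedi]

[pekedi]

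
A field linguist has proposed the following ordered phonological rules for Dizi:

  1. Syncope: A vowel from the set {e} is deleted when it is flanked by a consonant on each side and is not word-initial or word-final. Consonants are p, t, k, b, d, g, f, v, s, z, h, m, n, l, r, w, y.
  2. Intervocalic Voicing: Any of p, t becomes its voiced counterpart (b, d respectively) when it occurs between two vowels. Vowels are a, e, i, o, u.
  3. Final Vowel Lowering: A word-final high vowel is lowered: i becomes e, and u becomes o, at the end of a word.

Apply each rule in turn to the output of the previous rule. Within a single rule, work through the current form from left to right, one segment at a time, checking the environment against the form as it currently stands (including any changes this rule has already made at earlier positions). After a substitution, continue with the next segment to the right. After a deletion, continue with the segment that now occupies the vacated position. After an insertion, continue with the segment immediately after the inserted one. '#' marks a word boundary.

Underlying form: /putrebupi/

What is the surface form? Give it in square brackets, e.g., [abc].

[putrbube]

1 Syncope: [putrebupi] → [putrbupi]
2 Intervocalic Voicing: [putrbupi] → [putrbubi]
3 Final Vowel Lowering: [putrbubi] → [putrbube]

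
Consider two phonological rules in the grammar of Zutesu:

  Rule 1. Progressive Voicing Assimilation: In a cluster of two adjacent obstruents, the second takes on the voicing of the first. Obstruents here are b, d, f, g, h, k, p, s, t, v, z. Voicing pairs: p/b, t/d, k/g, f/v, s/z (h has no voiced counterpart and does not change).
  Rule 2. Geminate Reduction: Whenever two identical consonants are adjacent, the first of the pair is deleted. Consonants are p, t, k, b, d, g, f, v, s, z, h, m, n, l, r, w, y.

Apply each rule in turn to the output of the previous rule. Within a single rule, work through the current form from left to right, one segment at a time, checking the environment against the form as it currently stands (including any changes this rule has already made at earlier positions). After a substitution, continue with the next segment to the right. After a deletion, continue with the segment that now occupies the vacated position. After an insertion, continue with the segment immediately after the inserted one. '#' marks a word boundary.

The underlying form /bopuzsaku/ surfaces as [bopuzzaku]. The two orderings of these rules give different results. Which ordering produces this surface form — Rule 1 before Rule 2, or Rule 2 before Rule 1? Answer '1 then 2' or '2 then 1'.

2 then 1

Order 1 then 2:
  1 Progressive Voicing Assimilation: [bopuzsaku] → [bopuzzaku]
  2 Geminate Reduction: [bopuzzaku] → [bopuzaku]
  result: [bopuzaku]
Order 2 then 1:
  2 Geminate Reduction: no change — [bopuzsaku]
  1 Progressive Voicing Assimilation: [bopuzsaku] → [bopuzzaku]
  result: [bopuzzaku]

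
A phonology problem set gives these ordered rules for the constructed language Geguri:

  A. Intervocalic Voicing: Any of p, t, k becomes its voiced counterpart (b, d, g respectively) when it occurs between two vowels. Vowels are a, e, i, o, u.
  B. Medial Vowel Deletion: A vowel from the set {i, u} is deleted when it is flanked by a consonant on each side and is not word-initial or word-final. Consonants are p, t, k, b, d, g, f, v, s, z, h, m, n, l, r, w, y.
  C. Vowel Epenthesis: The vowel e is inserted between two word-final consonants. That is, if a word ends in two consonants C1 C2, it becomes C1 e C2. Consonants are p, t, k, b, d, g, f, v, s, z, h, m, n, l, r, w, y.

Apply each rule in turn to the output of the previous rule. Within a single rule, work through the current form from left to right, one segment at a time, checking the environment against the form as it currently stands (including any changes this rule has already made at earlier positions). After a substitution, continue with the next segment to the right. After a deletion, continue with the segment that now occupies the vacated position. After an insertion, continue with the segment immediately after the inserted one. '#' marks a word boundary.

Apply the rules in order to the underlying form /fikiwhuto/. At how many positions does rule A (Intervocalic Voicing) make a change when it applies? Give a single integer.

A Intervocalic Voicing: [fikiwhuto] → [figiwhudo]
B Medial Vowel Deletion: [figiwhudo] → [fgwhdo]
C Vowel Epenthesis: no change — [fgwhdo]
Rule A changed 2 position(s).

2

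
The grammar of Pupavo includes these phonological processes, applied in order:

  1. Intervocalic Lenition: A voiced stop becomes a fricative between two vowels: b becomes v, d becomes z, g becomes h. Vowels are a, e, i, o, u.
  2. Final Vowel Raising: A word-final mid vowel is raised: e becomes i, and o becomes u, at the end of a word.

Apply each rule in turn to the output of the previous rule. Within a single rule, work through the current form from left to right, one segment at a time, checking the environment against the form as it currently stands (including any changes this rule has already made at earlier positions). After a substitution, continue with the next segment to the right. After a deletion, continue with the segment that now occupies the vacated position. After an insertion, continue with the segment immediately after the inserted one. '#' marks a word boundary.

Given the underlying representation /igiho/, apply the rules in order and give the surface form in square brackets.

1 Intervocalic Lenition: [igiho] → [ihiho]
2 Final Vowel Raising: [ihiho] → [ihihu]

[ihihu]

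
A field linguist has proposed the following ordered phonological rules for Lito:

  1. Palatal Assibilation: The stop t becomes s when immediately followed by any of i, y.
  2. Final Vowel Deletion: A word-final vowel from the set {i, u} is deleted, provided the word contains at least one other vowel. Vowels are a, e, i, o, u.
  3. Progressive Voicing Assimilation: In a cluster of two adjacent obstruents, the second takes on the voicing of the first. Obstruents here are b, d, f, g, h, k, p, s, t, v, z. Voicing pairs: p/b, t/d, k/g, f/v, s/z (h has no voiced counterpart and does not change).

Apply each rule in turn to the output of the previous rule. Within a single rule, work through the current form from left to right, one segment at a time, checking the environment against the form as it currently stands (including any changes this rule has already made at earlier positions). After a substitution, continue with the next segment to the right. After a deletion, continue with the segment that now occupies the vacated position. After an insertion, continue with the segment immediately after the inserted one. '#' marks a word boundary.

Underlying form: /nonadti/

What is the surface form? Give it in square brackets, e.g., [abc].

[nonadz]

1 Palatal Assibilation: [nonadti] → [nonadsi]
2 Final Vowel Deletion: [nonadsi] → [nonads]
3 Progressive Voicing Assimilation: [nonads] → [nonadz]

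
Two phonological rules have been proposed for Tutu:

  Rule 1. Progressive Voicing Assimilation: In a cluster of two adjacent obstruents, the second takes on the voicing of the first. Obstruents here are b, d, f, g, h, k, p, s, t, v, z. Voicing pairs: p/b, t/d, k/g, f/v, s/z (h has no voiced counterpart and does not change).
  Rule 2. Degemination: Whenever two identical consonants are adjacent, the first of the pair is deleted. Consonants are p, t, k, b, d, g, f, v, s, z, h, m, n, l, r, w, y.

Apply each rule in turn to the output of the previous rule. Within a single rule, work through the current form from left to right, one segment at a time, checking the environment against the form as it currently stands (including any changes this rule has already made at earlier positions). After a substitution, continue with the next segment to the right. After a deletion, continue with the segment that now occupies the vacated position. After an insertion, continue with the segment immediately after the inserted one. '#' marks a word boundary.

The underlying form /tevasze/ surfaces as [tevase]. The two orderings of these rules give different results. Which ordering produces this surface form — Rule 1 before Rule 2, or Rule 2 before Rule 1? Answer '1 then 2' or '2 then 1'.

1 then 2

Order 1 then 2:
  1 Progressive Voicing Assimilation: [tevasze] → [tevasse]
  2 Degemination: [tevasse] → [tevase]
  result: [tevase]
Order 2 then 1:
  2 Degemination: no change — [tevasze]
  1 Progressive Voicing Assimilation: [tevasze] → [tevasse]
  result: [tevasse]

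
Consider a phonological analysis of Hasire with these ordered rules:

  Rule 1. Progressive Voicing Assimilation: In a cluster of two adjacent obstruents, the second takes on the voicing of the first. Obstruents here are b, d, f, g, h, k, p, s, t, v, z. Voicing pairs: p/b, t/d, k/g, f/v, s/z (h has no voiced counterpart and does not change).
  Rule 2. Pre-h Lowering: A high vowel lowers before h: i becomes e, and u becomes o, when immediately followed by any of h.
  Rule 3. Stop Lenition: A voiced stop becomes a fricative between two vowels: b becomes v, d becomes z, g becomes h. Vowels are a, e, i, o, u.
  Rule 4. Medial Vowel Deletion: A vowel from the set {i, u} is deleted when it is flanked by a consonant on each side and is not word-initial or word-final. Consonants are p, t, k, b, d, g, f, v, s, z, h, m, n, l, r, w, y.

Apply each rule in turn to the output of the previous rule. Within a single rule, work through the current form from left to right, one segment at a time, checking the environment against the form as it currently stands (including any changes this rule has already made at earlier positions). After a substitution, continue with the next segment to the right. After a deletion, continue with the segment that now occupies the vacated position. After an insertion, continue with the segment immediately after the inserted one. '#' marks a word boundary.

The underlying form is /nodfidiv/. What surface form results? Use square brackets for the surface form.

[nodvzv]

Rule 1 Progressive Voicing Assimilation: [nodfidiv] → [nodvidiv]
Rule 2 Pre-h Lowering: no change — [nodvidiv]
Rule 3 Stop Lenition: [nodvidiv] → [nodviziv]
Rule 4 Medial Vowel Deletion: [nodviziv] → [nodvzv]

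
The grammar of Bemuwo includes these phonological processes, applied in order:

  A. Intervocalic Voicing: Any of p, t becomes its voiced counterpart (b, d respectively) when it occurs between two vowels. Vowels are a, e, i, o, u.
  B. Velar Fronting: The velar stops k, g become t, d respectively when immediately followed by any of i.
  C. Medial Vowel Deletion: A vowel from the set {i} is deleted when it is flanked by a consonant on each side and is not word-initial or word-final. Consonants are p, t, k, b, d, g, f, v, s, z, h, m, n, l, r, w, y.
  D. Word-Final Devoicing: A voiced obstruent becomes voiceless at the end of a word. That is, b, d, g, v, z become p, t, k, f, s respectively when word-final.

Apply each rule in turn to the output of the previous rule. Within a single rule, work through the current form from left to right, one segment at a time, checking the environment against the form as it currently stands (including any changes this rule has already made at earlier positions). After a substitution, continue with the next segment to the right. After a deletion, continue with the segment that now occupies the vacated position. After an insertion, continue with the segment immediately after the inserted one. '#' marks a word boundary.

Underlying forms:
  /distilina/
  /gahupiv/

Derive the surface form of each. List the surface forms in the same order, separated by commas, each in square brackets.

/distilina/:
  A Intervocalic Voicing: no change — [distilina]
  B Velar Fronting: no change — [distilina]
  C Medial Vowel Deletion: [distilina] → [dstlna]
  D Word-Final Devoicing: no change — [dstlna]
/gahupiv/:
  A Intervocalic Voicing: [gahupiv] → [gahubiv]
  B Velar Fronting: no change — [gahubiv]
  C Medial Vowel Deletion: [gahubiv] → [gahubv]
  D Word-Final Devoicing: [gahubv] → [gahubf]

[dstlna], [gahubf]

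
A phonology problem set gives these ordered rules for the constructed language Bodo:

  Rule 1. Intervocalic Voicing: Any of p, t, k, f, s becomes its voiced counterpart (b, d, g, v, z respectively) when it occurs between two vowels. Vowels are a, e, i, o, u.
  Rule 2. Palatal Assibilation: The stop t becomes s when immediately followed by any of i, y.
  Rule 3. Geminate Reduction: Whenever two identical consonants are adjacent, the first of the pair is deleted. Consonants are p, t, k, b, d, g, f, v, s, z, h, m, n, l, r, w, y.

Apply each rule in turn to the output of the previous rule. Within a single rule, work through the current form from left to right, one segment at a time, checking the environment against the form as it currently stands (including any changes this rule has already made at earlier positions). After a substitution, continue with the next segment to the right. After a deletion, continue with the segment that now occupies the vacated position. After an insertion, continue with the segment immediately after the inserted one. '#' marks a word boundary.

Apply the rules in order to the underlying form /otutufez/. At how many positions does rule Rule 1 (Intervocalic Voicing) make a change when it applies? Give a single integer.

3

Rule 1 Intervocalic Voicing: [otutufez] → [oduduvez]
Rule 2 Palatal Assibilation: no change — [oduduvez]
Rule 3 Geminate Reduction: no change — [oduduvez]
Rule Rule 1 changed 3 position(s).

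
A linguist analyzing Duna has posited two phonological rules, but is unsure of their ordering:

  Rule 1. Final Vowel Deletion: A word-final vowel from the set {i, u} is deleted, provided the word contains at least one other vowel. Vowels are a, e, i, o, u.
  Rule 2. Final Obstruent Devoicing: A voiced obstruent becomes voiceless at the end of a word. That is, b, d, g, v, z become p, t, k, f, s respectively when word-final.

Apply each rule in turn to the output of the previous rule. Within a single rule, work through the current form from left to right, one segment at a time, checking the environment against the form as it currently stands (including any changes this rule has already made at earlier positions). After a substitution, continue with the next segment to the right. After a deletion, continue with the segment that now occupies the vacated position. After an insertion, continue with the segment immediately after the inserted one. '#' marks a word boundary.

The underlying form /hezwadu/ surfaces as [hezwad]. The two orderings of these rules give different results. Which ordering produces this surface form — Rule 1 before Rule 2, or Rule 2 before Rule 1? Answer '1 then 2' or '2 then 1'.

2 then 1

Order 1 then 2:
  1 Final Vowel Deletion: [hezwadu] → [hezwad]
  2 Final Obstruent Devoicing: [hezwad] → [hezwat]
  result: [hezwat]
Order 2 then 1:
  2 Final Obstruent Devoicing: no change — [hezwadu]
  1 Final Vowel Deletion: [hezwadu] → [hezwad]
  result: [hezwad]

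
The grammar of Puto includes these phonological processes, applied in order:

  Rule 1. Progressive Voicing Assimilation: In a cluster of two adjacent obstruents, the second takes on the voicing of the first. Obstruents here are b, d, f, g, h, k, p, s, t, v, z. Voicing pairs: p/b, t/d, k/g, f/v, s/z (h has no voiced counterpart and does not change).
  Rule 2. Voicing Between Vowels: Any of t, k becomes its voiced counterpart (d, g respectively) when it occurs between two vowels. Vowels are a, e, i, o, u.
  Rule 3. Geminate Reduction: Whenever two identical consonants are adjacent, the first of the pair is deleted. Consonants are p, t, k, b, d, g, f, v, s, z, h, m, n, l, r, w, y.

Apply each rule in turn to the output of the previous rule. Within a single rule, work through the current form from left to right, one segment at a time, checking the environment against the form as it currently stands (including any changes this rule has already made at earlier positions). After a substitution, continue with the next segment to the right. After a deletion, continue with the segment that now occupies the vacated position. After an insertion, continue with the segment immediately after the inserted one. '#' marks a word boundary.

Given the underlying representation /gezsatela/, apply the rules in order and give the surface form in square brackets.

Rule 1 Progressive Voicing Assimilation: [gezsatela] → [gezzatela]
Rule 2 Voicing Between Vowels: [gezzatela] → [gezzadela]
Rule 3 Geminate Reduction: [gezzadela] → [gezadela]

[gezadela]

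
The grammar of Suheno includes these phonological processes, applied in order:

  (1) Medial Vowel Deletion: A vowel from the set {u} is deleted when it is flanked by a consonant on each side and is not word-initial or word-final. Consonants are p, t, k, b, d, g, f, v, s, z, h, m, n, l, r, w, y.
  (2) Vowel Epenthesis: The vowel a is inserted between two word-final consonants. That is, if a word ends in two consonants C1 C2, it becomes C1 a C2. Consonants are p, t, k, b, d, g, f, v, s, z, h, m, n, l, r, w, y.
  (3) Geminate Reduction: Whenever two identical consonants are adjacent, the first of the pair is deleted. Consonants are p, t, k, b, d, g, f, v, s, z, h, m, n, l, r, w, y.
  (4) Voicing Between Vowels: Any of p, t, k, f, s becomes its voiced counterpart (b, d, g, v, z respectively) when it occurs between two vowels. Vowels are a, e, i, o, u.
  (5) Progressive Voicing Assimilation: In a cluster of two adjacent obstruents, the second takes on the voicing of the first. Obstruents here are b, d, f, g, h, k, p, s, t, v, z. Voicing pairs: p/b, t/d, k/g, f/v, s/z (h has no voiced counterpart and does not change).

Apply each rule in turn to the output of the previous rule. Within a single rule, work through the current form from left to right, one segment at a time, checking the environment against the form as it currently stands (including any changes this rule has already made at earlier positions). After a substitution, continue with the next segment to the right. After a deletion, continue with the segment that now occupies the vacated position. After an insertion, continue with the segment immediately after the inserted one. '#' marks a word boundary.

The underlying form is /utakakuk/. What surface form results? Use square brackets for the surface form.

[udagagak]

(1) Medial Vowel Deletion: [utakakuk] → [utakakk]
(2) Vowel Epenthesis: [utakakk] → [utakakak]
(3) Geminate Reduction: no change — [utakakak]
(4) Voicing Between Vowels: [utakakak] → [udagagak]
(5) Progressive Voicing Assimilation: no change — [udagagak]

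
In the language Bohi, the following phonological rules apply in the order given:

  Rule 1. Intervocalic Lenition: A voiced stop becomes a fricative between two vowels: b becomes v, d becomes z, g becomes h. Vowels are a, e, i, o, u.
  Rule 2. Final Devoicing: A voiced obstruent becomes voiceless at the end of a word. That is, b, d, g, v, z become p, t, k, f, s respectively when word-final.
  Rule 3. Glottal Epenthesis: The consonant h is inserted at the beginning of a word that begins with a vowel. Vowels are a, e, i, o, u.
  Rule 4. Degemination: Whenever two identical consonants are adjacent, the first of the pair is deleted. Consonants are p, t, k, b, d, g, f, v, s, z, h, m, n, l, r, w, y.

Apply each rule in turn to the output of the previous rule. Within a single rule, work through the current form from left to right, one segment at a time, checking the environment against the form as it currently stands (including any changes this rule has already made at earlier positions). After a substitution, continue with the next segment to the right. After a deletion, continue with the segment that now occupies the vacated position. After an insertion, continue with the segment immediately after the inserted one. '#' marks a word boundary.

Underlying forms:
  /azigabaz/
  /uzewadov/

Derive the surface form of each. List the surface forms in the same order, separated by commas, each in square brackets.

/azigabaz/:
  Rule 1 Intervocalic Lenition: [azigabaz] → [azihavaz]
  Rule 2 Final Devoicing: [azihavaz] → [azihavas]
  Rule 3 Glottal Epenthesis: [azihavas] → [hazihavas]
  Rule 4 Degemination: no change — [hazihavas]
/uzewadov/:
  Rule 1 Intervocalic Lenition: [uzewadov] → [uzewazov]
  Rule 2 Final Devoicing: [uzewazov] → [uzewazof]
  Rule 3 Glottal Epenthesis: [uzewazof] → [huzewazof]
  Rule 4 Degemination: no change — [huzewazof]

[hazihavas], [huzewazof]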